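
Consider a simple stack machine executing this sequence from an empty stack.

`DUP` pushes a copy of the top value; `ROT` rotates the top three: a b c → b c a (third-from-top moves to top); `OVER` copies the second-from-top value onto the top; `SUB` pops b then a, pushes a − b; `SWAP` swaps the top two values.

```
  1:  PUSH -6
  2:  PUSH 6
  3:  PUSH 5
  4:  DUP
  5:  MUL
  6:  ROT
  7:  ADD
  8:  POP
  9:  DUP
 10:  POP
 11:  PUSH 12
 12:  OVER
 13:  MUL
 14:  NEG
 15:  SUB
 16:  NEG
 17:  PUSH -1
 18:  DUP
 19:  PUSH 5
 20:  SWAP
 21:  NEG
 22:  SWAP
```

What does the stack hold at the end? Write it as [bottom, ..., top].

[-78, -1, 1, 5]

PUSH -6 -> -6
PUSH 6  -> -6 6
PUSH 5  -> -6 6 5
DUP     -> -6 6 5 5
MUL     -> -6 6 25
ROT     -> 6 25 -6
ADD     -> 6 19
POP     -> 6
DUP     -> 6 6
POP     -> 6
PUSH 12 -> 6 12
OVER    -> 6 12 6
MUL     -> 6 72
NEG     -> 6 -72
SUB     -> 78
NEG     -> -78
PUSH -1 -> -78 -1
DUP     -> -78 -1 -1
PUSH 5  -> -78 -1 -1 5
SWAP    -> -78 -1 5 -1
NEG     -> -78 -1 5 1
SWAP    -> -78 -1 1 5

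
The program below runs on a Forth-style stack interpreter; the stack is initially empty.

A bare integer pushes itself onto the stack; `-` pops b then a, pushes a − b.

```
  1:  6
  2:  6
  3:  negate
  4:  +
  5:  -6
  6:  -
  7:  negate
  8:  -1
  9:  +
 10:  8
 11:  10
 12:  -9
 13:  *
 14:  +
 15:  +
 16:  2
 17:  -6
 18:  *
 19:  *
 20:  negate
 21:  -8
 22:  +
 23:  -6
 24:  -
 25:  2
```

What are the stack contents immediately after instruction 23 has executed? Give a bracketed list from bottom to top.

[-1076, -6]

6       [6]
6       [6, 6]
negate  [6, -6]
+       [0]
-6      [0, -6]
-       [6]
negate  [-6]
-1      [-6, -1]
+       [-7]
8       [-7, 8]
10      [-7, 8, 10]
-9      [-7, 8, 10, -9]
*       [-7, 8, -90]
+       [-7, -82]
+       [-89]
2       [-89, 2]
-6      [-89, 2, -6]
*       [-89, -12]
*       [1068]
negate  [-1068]
-8      [-1068, -8]
+       [-1076]
-6      [-1076, -6]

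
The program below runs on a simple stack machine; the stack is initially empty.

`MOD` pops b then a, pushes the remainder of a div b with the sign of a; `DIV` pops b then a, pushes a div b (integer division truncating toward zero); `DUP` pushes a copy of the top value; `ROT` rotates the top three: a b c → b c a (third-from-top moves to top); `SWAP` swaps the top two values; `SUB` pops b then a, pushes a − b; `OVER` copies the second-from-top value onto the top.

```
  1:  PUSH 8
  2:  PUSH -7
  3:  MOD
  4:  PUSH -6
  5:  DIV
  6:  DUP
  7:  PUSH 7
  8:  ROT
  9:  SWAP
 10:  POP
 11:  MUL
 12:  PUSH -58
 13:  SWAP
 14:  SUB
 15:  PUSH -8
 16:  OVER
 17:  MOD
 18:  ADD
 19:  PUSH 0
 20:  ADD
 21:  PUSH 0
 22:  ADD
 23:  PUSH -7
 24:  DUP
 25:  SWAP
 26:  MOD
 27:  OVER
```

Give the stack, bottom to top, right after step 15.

[-58, -8]

PUSH 8   → 8
PUSH -7  → 8 -7
MOD      → 1
PUSH -6  → 1 -6
DIV      → 0
DUP      → 0 0
PUSH 7   → 0 0 7
ROT      → 0 7 0
SWAP     → 0 0 7
POP      → 0 0
MUL      → 0
PUSH -58 → 0 -58
SWAP     → -58 0
SUB      → -58
PUSH -8  → -58 -8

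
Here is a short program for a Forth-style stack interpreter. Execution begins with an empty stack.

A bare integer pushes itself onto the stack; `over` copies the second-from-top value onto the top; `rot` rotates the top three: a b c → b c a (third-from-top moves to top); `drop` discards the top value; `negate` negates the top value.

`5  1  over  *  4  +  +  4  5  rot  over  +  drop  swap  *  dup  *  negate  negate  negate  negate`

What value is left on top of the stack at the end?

400

5      -> 5
1      -> 5 1
over   -> 5 1 5
*      -> 5 5
4      -> 5 5 4
+      -> 5 9
+      -> 14
4      -> 14 4
5      -> 14 4 5
rot    -> 4 5 14
over   -> 4 5 14 5
+      -> 4 5 19
drop   -> 4 5
swap   -> 5 4
*      -> 20
dup    -> 20 20
*      -> 400
negate -> -400
negate -> 400
negate -> -400
negate -> 400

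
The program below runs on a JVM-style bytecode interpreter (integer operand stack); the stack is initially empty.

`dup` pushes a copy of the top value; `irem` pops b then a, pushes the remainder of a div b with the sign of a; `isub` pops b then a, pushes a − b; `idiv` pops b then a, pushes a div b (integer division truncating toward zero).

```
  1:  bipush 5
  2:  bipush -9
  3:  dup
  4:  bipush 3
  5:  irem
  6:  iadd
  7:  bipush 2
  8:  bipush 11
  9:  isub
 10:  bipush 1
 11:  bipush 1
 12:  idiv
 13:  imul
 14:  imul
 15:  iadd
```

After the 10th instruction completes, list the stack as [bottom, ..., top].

bipush 5  : [5]
bipush -9 : [5, -9]
dup       : [5, -9, -9]
bipush 3  : [5, -9, -9, 3]
irem      : [5, -9, 0]
iadd      : [5, -9]
bipush 2  : [5, -9, 2]
bipush 11 : [5, -9, 2, 11]
isub      : [5, -9, -9]
bipush 1  : [5, -9, -9, 1]

[5, -9, -9, 1]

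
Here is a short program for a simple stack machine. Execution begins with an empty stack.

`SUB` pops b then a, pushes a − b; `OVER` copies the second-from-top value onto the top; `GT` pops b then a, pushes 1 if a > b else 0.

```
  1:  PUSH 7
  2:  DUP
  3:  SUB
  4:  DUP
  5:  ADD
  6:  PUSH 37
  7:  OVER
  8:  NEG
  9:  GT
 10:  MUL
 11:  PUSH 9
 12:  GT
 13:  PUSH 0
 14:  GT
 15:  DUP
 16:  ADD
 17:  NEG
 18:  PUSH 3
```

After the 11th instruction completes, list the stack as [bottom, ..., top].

[0, 9]

PUSH 7  → [7]
DUP     → [7, 7]
SUB     → [0]
DUP     → [0, 0]
ADD     → [0]
PUSH 37 → [0, 37]
OVER    → [0, 37, 0]
NEG     → [0, 37, 0]
GT      → [0, 1]
MUL     → [0]
PUSH 9  → [0, 9]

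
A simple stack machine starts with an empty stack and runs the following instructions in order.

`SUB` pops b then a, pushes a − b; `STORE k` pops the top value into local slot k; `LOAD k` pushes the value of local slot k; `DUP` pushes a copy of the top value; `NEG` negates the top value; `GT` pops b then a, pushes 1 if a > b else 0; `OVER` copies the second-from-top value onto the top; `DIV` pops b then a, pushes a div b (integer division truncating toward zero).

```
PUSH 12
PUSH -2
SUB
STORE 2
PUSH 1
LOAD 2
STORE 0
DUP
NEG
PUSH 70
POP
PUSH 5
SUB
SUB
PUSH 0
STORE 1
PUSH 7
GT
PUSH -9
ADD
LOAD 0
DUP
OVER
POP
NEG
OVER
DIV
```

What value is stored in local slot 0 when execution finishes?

14

PUSH 12 → [12]
PUSH -2 → [12, -2]
SUB     → [14]
STORE 2 → []
PUSH 1  → [1]
LOAD 2  → [1, 14]
STORE 0 → [1]
DUP     → [1, 1]
NEG     → [1, -1]
PUSH 70 → [1, -1, 70]
POP     → [1, -1]
PUSH 5  → [1, -1, 5]
SUB     → [1, -6]
SUB     → [7]
PUSH 0  → [7, 0]
STORE 1 → [7]
PUSH 7  → [7, 7]
GT      → [0]
PUSH -9 → [0, -9]
ADD     → [-9]
LOAD 0  → [-9, 14]
DUP     → [-9, 14, 14]
OVER    → [-9, 14, 14, 14]
POP     → [-9, 14, 14]
NEG     → [-9, 14, -14]
OVER    → [-9, 14, -14, 14]
DIV     → [-9, 14, -1]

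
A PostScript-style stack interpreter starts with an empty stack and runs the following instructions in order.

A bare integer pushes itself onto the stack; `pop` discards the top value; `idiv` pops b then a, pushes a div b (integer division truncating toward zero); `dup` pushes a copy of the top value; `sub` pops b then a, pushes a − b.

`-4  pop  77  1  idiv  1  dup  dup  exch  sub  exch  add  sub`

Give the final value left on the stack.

76

-4   : -4
pop  : (empty)
77   : 77
1    : 77 1
idiv : 77
1    : 77 1
dup  : 77 1 1
dup  : 77 1 1 1
exch : 77 1 1 1
sub  : 77 1 0
exch : 77 0 1
add  : 77 1
sub  : 76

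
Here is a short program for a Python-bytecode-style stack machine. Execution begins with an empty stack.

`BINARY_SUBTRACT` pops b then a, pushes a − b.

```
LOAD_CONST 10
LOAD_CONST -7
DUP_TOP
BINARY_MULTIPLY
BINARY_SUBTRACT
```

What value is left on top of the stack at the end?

LOAD_CONST 10   → 10
LOAD_CONST -7   → 10 -7
DUP_TOP         → 10 -7 -7
BINARY_MULTIPLY → 10 49
BINARY_SUBTRACT → -39

-39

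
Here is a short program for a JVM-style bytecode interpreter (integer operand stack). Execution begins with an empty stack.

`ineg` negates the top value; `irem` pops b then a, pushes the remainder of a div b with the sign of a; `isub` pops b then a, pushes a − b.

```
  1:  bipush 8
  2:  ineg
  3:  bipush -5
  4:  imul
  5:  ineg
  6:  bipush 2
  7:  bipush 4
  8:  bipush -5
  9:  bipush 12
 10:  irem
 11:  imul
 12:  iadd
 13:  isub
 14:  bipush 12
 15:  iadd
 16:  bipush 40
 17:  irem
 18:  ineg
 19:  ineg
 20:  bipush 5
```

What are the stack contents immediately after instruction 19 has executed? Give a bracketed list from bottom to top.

[-10]

bipush 8  : [8]
ineg      : [-8]
bipush -5 : [-8, -5]
imul      : [40]
ineg      : [-40]
bipush 2  : [-40, 2]
bipush 4  : [-40, 2, 4]
bipush -5 : [-40, 2, 4, -5]
bipush 12 : [-40, 2, 4, -5, 12]
irem      : [-40, 2, 4, -5]
imul      : [-40, 2, -20]
iadd      : [-40, -18]
isub      : [-22]
bipush 12 : [-22, 12]
iadd      : [-10]
bipush 40 : [-10, 40]
irem      : [-10]
ineg      : [10]
ineg      : [-10]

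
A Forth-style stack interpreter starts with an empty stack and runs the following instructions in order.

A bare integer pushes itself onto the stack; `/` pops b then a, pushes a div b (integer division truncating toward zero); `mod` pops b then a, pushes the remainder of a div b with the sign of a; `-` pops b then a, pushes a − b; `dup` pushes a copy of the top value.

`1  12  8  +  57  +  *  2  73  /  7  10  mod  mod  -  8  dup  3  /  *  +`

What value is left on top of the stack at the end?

1   → [1]
12  → [1, 12]
8   → [1, 12, 8]
+   → [1, 20]
57  → [1, 20, 57]
+   → [1, 77]
*   → [77]
2   → [77, 2]
73  → [77, 2, 73]
/   → [77, 0]
7   → [77, 0, 7]
10  → [77, 0, 7, 10]
mod → [77, 0, 7]
mod → [77, 0]
-   → [77]
8   → [77, 8]
dup → [77, 8, 8]
3   → [77, 8, 8, 3]
/   → [77, 8, 2]
*   → [77, 16]
+   → [93]

93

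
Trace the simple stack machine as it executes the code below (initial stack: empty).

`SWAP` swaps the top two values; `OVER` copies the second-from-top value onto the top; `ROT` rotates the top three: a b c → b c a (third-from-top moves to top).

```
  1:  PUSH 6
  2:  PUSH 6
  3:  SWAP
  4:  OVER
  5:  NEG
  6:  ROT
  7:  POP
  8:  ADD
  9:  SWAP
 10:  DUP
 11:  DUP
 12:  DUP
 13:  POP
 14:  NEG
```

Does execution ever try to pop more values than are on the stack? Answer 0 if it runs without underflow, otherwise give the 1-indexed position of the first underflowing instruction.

9

PUSH 6  6
PUSH 6  6 6
SWAP    6 6
OVER    6 6 6
NEG     6 6 -6
ROT     6 -6 6
POP     6 -6
ADD     0
SWAP  — needs 2 operands, stack has 1 → underflow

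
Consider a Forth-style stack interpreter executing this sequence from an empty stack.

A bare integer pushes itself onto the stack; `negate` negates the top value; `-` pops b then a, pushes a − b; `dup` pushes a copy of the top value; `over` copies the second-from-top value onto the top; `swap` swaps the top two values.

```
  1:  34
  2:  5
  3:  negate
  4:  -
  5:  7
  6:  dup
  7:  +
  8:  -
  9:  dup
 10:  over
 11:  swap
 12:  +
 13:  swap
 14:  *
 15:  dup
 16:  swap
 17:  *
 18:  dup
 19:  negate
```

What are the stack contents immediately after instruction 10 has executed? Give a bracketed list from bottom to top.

34      34
5       34 5
negate  34 -5
-       39
7       39 7
dup     39 7 7
+       39 14
-       25
dup     25 25
over    25 25 25

[25, 25, 25]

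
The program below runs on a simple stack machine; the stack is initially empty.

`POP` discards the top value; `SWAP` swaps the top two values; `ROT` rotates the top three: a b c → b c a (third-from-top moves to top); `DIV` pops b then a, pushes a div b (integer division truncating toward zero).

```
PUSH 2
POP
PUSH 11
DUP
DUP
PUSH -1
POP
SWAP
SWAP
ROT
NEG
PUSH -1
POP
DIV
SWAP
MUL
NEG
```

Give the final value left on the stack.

11

PUSH 2   [2]
POP      []
PUSH 11  [11]
DUP      [11, 11]
DUP      [11, 11, 11]
PUSH -1  [11, 11, 11, -1]
POP      [11, 11, 11]
SWAP     [11, 11, 11]
SWAP     [11, 11, 11]
ROT      [11, 11, 11]
NEG      [11, 11, -11]
PUSH -1  [11, 11, -11, -1]
POP      [11, 11, -11]
DIV      [11, -1]
SWAP     [-1, 11]
MUL      [-11]
NEG      [11]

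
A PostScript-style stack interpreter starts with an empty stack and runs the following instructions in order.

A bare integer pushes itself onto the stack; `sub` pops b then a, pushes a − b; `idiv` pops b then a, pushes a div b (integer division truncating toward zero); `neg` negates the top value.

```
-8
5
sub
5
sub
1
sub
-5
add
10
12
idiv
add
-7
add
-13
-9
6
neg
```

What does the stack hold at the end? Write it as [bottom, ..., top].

[-31, -13, -9, -6]

-8   : -8
5    : -8 5
sub  : -13
5    : -13 5
sub  : -18
1    : -18 1
sub  : -19
-5   : -19 -5
add  : -24
10   : -24 10
12   : -24 10 12
idiv : -24 0
add  : -24
-7   : -24 -7
add  : -31
-13  : -31 -13
-9   : -31 -13 -9
6    : -31 -13 -9 6
neg  : -31 -13 -9 -6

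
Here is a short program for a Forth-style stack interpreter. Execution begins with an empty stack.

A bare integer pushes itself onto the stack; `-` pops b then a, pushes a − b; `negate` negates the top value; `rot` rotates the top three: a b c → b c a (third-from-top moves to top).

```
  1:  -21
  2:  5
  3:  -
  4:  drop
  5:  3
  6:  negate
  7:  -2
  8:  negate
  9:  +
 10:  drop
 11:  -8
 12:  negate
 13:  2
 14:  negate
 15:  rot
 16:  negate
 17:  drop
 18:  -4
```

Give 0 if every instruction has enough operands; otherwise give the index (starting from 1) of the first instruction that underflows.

-21    : -21
5      : -21 5
-      : -26
drop   : (empty)
3      : 3
negate : -3
-2     : -3 -2
negate : -3 2
+      : -1
drop   : (empty)
-8     : -8
negate : 8
2      : 8 2
negate : 8 -2
rot  — needs 3 operands, stack has 2 → underflow

15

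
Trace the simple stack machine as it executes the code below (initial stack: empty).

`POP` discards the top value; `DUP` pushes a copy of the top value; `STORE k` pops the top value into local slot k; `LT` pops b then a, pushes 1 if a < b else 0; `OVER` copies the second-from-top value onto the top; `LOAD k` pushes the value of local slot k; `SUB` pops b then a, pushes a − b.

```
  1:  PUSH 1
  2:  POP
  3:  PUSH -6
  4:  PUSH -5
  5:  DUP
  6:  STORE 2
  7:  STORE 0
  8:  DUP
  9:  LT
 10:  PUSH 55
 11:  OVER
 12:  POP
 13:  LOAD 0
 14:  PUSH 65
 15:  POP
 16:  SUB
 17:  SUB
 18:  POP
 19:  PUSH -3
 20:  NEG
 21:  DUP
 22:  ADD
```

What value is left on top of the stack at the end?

PUSH 1   1
POP      (empty)
PUSH -6  -6
PUSH -5  -6 -5
DUP      -6 -5 -5
STORE 2  -6 -5
STORE 0  -6
DUP      -6 -6
LT       0
PUSH 55  0 55
OVER     0 55 0
POP      0 55
LOAD 0   0 55 -5
PUSH 65  0 55 -5 65
POP      0 55 -5
SUB      0 60
SUB      -60
POP      (empty)
PUSH -3  -3
NEG      3
DUP      3 3
ADD      6

6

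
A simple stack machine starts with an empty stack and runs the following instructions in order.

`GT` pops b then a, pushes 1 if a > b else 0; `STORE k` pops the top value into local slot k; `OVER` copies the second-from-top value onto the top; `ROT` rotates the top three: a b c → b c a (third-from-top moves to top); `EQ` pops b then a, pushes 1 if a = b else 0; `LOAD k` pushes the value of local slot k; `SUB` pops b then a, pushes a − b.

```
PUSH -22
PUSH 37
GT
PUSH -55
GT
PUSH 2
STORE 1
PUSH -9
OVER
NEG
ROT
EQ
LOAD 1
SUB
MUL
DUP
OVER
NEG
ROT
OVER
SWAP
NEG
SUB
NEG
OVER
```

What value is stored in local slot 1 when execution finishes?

PUSH -22  [-22]
PUSH 37   [-22, 37]
GT        [0]
PUSH -55  [0, -55]
GT        [1]
PUSH 2    [1, 2]
STORE 1   [1]
PUSH -9   [1, -9]
OVER      [1, -9, 1]
NEG       [1, -9, -1]
ROT       [-9, -1, 1]
EQ        [-9, 0]
LOAD 1    [-9, 0, 2]
SUB       [-9, -2]
MUL       [18]
DUP       [18, 18]
OVER      [18, 18, 18]
NEG       [18, 18, -18]
ROT       [18, -18, 18]
OVER      [18, -18, 18, -18]
SWAP      [18, -18, -18, 18]
NEG       [18, -18, -18, -18]
SUB       [18, -18, 0]
NEG       [18, -18, 0]
OVER      [18, -18, 0, -18]

2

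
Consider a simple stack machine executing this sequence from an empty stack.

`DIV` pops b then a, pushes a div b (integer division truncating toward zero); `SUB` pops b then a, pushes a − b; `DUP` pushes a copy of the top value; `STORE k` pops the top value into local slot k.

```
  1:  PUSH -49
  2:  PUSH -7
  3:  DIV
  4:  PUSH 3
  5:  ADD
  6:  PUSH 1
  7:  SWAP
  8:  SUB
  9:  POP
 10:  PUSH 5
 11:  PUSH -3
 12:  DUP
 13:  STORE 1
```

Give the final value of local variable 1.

-3

PUSH -49 -> [-49]
PUSH -7  -> [-49, -7]
DIV      -> [7]
PUSH 3   -> [7, 3]
ADD      -> [10]
PUSH 1   -> [10, 1]
SWAP     -> [1, 10]
SUB      -> [-9]
POP      -> []
PUSH 5   -> [5]
PUSH -3  -> [5, -3]
DUP      -> [5, -3, -3]
STORE 1  -> [5, -3]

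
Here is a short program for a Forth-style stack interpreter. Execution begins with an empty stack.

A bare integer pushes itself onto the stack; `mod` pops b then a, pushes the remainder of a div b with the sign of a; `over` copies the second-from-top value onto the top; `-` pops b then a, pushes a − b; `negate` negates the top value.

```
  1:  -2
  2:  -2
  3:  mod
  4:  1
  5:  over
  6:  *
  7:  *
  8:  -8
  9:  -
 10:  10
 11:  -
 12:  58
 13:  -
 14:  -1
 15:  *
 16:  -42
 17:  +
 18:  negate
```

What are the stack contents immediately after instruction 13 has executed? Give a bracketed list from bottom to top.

-2    -2
-2    -2 -2
mod   0
1     0 1
over  0 1 0
*     0 0
*     0
-8    0 -8
-     8
10    8 10
-     -2
58    -2 58
-     -60

[-60]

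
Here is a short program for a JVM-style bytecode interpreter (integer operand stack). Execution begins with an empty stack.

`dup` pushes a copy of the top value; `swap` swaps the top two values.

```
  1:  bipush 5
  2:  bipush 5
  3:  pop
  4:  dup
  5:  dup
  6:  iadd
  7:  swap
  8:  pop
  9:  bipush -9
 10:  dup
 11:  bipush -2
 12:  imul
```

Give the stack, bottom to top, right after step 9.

bipush 5  → [5]
bipush 5  → [5, 5]
pop       → [5]
dup       → [5, 5]
dup       → [5, 5, 5]
iadd      → [5, 10]
swap      → [10, 5]
pop       → [10]
bipush -9 → [10, -9]

[10, -9]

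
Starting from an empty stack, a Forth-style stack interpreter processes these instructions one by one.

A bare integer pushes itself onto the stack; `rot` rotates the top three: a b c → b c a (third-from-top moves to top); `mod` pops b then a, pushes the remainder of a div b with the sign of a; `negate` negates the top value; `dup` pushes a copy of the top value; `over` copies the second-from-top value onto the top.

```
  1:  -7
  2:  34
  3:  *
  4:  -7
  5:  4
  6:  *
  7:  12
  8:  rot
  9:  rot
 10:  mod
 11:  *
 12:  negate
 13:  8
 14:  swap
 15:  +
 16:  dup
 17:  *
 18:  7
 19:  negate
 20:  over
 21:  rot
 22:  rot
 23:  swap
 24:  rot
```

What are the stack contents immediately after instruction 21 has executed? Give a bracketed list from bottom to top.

[-7, 30976, 30976]

-7     : [-7]
34     : [-7, 34]
*      : [-238]
-7     : [-238, -7]
4      : [-238, -7, 4]
*      : [-238, -28]
12     : [-238, -28, 12]
rot    : [-28, 12, -238]
rot    : [12, -238, -28]
mod    : [12, -14]
*      : [-168]
negate : [168]
8      : [168, 8]
swap   : [8, 168]
+      : [176]
dup    : [176, 176]
*      : [30976]
7      : [30976, 7]
negate : [30976, -7]
over   : [30976, -7, 30976]
rot    : [-7, 30976, 30976]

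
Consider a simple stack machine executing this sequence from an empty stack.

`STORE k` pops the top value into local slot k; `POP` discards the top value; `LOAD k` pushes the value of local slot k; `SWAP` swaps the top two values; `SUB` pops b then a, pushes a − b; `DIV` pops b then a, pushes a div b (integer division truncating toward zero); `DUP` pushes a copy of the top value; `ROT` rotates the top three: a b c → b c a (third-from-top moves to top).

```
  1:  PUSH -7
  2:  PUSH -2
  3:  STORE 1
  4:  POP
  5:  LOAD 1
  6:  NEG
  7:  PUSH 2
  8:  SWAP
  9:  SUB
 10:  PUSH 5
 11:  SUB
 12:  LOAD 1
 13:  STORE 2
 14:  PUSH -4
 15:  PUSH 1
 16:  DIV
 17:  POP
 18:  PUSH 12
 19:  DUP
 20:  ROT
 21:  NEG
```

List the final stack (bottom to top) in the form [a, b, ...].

PUSH -7 : -7
PUSH -2 : -7 -2
STORE 1 : -7
POP     : (empty)
LOAD 1  : -2
NEG     : 2
PUSH 2  : 2 2
SWAP    : 2 2
SUB     : 0
PUSH 5  : 0 5
SUB     : -5
LOAD 1  : -5 -2
STORE 2 : -5
PUSH -4 : -5 -4
PUSH 1  : -5 -4 1
DIV     : -5 -4
POP     : -5
PUSH 12 : -5 12
DUP     : -5 12 12
ROT     : 12 12 -5
NEG     : 12 12 5

[12, 12, 5]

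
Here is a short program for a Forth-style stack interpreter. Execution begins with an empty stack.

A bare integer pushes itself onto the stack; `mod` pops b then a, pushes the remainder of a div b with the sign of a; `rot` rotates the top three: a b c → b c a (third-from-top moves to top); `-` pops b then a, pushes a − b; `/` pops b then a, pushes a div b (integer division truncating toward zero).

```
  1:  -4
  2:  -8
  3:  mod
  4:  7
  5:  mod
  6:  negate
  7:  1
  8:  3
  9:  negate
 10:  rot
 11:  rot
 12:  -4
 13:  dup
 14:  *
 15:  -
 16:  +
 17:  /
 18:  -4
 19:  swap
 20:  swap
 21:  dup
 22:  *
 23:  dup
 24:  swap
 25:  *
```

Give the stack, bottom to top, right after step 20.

-4      -4
-8      -4 -8
mod     -4
7       -4 7
mod     -4
negate  4
1       4 1
3       4 1 3
negate  4 1 -3
rot     1 -3 4
rot     -3 4 1
-4      -3 4 1 -4
dup     -3 4 1 -4 -4
*       -3 4 1 16
-       -3 4 -15
+       -3 -11
/       0
-4      0 -4
swap    -4 0
swap    0 -4

[0, -4]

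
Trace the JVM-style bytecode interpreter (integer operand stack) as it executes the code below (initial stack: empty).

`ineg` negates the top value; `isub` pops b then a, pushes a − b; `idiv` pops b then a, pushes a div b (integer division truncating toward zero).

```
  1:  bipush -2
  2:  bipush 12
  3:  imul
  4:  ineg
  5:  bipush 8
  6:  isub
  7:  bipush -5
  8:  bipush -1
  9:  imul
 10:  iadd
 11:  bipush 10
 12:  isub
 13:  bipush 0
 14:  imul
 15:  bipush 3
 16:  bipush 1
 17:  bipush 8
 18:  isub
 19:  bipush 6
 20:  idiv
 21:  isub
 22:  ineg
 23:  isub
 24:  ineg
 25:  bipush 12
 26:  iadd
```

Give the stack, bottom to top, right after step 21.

[0, 4]

bipush -2  -2
bipush 12  -2 12
imul       -24
ineg       24
bipush 8   24 8
isub       16
bipush -5  16 -5
bipush -1  16 -5 -1
imul       16 5
iadd       21
bipush 10  21 10
isub       11
bipush 0   11 0
imul       0
bipush 3   0 3
bipush 1   0 3 1
bipush 8   0 3 1 8
isub       0 3 -7
bipush 6   0 3 -7 6
idiv       0 3 -1
isub       0 4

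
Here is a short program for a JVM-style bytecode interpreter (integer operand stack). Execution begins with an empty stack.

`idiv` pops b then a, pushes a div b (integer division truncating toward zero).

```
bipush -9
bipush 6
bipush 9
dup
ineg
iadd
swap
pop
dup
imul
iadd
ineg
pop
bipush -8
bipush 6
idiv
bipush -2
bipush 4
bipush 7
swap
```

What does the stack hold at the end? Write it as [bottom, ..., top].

bipush -9 -> -9
bipush 6  -> -9 6
bipush 9  -> -9 6 9
dup       -> -9 6 9 9
ineg      -> -9 6 9 -9
iadd      -> -9 6 0
swap      -> -9 0 6
pop       -> -9 0
dup       -> -9 0 0
imul      -> -9 0
iadd      -> -9
ineg      -> 9
pop       -> (empty)
bipush -8 -> -8
bipush 6  -> -8 6
idiv      -> -1
bipush -2 -> -1 -2
bipush 4  -> -1 -2 4
bipush 7  -> -1 -2 4 7
swap      -> -1 -2 7 4

[-1, -2, 7, 4]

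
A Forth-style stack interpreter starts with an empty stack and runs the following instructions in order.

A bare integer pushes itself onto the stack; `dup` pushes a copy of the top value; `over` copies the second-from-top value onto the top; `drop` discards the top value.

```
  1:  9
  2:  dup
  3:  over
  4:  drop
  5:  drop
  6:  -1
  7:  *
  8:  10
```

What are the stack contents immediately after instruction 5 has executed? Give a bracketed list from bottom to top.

[9]

9    → 9
dup  → 9 9
over → 9 9 9
drop → 9 9
drop → 9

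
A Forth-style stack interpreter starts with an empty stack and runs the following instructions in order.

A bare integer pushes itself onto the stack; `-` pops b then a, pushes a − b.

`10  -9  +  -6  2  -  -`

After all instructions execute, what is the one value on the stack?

10 : [10]
-9 : [10, -9]
+  : [1]
-6 : [1, -6]
2  : [1, -6, 2]
-  : [1, -8]
-  : [9]

9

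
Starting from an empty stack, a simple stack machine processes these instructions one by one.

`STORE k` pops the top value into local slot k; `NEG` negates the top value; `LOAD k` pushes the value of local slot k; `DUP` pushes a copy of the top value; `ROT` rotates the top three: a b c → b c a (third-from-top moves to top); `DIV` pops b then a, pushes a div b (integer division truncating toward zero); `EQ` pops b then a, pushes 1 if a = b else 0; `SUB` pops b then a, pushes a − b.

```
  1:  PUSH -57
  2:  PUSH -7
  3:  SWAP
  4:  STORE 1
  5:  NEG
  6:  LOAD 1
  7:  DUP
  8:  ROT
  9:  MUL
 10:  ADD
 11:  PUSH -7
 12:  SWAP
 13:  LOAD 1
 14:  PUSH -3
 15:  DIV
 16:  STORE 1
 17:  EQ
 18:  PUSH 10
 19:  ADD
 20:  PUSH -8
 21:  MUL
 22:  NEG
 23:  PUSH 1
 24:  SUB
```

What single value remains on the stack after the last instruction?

PUSH -57  -57
PUSH -7   -57 -7
SWAP      -7 -57
STORE 1   -7
NEG       7
LOAD 1    7 -57
DUP       7 -57 -57
ROT       -57 -57 7
MUL       -57 -399
ADD       -456
PUSH -7   -456 -7
SWAP      -7 -456
LOAD 1    -7 -456 -57
PUSH -3   -7 -456 -57 -3
DIV       -7 -456 19
STORE 1   -7 -456
EQ        0
PUSH 10   0 10
ADD       10
PUSH -8   10 -8
MUL       -80
NEG       80
PUSH 1    80 1
SUB       79

79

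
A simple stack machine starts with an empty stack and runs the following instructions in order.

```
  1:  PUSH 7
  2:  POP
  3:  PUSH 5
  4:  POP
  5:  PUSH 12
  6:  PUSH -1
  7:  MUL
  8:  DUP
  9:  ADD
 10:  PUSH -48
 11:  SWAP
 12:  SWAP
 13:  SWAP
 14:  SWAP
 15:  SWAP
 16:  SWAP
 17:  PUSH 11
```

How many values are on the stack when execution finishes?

PUSH 7   → 7
POP      → (empty)
PUSH 5   → 5
POP      → (empty)
PUSH 12  → 12
PUSH -1  → 12 -1
MUL      → -12
DUP      → -12 -12
ADD      → -24
PUSH -48 → -24 -48
SWAP     → -48 -24
SWAP     → -24 -48
SWAP     → -48 -24
SWAP     → -24 -48
SWAP     → -48 -24
SWAP     → -24 -48
PUSH 11  → -24 -48 11

3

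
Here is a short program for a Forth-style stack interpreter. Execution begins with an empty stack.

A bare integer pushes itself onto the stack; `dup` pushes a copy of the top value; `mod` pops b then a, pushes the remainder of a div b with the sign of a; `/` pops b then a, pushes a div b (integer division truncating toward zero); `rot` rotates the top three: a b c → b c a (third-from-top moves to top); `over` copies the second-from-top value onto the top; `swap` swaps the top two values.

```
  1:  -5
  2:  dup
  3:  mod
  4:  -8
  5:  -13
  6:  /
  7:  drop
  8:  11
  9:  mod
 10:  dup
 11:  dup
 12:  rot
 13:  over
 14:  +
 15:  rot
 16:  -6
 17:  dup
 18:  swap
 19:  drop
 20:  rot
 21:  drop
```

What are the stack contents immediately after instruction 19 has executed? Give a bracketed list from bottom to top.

-5   → -5
dup  → -5 -5
mod  → 0
-8   → 0 -8
-13  → 0 -8 -13
/    → 0 0
drop → 0
11   → 0 11
mod  → 0
dup  → 0 0
dup  → 0 0 0
rot  → 0 0 0
over → 0 0 0 0
+    → 0 0 0
rot  → 0 0 0
-6   → 0 0 0 -6
dup  → 0 0 0 -6 -6
swap → 0 0 0 -6 -6
drop → 0 0 0 -6

[0, 0, 0, -6]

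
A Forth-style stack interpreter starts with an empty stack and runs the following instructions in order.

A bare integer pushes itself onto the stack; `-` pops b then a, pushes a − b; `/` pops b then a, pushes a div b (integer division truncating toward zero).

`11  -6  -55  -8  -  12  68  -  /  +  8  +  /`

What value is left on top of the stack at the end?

5

11  : 11
-6  : 11 -6
-55 : 11 -6 -55
-8  : 11 -6 -55 -8
-   : 11 -6 -47
12  : 11 -6 -47 12
68  : 11 -6 -47 12 68
-   : 11 -6 -47 -56
/   : 11 -6 0
+   : 11 -6
8   : 11 -6 8
+   : 11 2
/   : 5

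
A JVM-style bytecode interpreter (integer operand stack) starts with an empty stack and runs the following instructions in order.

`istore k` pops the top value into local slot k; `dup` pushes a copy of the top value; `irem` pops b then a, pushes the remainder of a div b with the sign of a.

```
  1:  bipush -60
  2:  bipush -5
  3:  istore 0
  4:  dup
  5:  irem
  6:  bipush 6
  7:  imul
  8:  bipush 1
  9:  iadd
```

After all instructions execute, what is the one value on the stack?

1

bipush -60 : [-60]
bipush -5  : [-60, -5]
istore 0   : [-60]
dup        : [-60, -60]
irem       : [0]
bipush 6   : [0, 6]
imul       : [0]
bipush 1   : [0, 1]
iadd       : [1]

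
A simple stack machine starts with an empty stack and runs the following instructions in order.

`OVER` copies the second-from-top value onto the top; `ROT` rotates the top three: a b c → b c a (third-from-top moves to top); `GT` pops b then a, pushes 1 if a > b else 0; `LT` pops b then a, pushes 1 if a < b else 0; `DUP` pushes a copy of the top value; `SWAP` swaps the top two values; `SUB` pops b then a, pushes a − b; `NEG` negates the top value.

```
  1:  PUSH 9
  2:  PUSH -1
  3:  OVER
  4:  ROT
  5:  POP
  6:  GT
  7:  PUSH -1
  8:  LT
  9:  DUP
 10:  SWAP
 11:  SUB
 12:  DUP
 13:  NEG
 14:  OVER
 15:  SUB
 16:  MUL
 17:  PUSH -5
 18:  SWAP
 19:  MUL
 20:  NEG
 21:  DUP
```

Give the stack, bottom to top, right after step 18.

[-5, 0]

PUSH 9  → 9
PUSH -1 → 9 -1
OVER    → 9 -1 9
ROT     → -1 9 9
POP     → -1 9
GT      → 0
PUSH -1 → 0 -1
LT      → 0
DUP     → 0 0
SWAP    → 0 0
SUB     → 0
DUP     → 0 0
NEG     → 0 0
OVER    → 0 0 0
SUB     → 0 0
MUL     → 0
PUSH -5 → 0 -5
SWAP    → -5 0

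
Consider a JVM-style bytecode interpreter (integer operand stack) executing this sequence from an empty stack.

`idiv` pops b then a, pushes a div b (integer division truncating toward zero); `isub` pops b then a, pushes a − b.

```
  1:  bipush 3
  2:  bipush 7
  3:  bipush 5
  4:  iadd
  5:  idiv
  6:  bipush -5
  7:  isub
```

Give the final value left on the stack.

bipush 3  → [3]
bipush 7  → [3, 7]
bipush 5  → [3, 7, 5]
iadd      → [3, 12]
idiv      → [0]
bipush -5 → [0, -5]
isub      → [5]

5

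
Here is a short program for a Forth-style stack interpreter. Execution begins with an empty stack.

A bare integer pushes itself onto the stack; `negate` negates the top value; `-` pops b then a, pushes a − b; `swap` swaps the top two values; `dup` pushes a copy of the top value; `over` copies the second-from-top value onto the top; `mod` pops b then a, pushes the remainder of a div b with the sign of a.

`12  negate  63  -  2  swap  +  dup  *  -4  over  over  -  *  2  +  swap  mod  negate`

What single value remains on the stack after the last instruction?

14

12     -> [12]
negate -> [-12]
63     -> [-12, 63]
-      -> [-75]
2      -> [-75, 2]
swap   -> [2, -75]
+      -> [-73]
dup    -> [-73, -73]
*      -> [5329]
-4     -> [5329, -4]
over   -> [5329, -4, 5329]
over   -> [5329, -4, 5329, -4]
-      -> [5329, -4, 5333]
*      -> [5329, -21332]
2      -> [5329, -21332, 2]
+      -> [5329, -21330]
swap   -> [-21330, 5329]
mod    -> [-14]
negate -> [14]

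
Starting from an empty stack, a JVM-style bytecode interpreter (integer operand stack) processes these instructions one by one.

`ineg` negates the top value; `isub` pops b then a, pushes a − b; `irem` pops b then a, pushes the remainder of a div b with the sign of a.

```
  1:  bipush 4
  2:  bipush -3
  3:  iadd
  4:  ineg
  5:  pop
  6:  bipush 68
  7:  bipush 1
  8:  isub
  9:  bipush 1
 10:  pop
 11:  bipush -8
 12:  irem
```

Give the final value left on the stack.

3

bipush 4  -> [4]
bipush -3 -> [4, -3]
iadd      -> [1]
ineg      -> [-1]
pop       -> []
bipush 68 -> [68]
bipush 1  -> [68, 1]
isub      -> [67]
bipush 1  -> [67, 1]
pop       -> [67]
bipush -8 -> [67, -8]
irem      -> [3]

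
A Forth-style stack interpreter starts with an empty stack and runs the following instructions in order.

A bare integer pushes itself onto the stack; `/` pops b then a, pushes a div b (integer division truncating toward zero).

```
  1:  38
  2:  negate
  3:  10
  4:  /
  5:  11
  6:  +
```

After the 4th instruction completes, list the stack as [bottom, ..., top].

[-3]

38     : 38
negate : -38
10     : -38 10
/      : -3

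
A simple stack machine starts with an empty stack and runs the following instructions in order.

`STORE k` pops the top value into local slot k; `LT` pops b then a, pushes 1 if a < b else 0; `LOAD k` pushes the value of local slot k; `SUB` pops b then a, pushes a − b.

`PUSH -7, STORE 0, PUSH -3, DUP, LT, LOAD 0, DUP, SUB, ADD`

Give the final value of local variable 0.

-7

PUSH -7 → -7
STORE 0 → (empty)
PUSH -3 → -3
DUP     → -3 -3
LT      → 0
LOAD 0  → 0 -7
DUP     → 0 -7 -7
SUB     → 0 0
ADD     → 0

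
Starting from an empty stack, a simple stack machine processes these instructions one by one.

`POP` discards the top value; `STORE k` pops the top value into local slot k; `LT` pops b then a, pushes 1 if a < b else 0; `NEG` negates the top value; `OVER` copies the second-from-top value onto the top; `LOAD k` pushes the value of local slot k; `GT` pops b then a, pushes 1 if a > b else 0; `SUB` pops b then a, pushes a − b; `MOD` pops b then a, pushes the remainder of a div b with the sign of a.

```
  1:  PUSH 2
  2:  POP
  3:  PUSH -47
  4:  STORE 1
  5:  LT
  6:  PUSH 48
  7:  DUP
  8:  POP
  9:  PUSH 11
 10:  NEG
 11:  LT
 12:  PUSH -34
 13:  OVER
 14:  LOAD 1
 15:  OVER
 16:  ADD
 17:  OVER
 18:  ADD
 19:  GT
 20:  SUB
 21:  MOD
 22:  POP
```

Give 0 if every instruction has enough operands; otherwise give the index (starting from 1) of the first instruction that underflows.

PUSH 2   → 2
POP      → (empty)
PUSH -47 → -47
STORE 1  → (empty)
LT  — needs 2 operands, stack has 0 → underflow

5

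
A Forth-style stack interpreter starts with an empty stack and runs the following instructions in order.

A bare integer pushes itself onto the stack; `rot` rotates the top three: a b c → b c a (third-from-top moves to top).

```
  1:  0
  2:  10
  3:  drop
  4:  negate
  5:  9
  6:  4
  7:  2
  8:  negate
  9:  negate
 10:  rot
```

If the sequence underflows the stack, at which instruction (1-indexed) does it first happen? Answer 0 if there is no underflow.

0

0      → [0]
10     → [0, 10]
drop   → [0]
negate → [0]
9      → [0, 9]
4      → [0, 9, 4]
2      → [0, 9, 4, 2]
negate → [0, 9, 4, -2]
negate → [0, 9, 4, 2]
rot    → [0, 4, 2, 9]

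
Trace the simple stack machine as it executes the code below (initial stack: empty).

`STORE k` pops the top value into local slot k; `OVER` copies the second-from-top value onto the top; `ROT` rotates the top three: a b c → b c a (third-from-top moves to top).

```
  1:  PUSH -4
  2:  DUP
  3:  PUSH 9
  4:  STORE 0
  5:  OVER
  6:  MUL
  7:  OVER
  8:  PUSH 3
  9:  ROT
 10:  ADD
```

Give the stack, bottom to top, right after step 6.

[-4, 16]

PUSH -4  [-4]
DUP      [-4, -4]
PUSH 9   [-4, -4, 9]
STORE 0  [-4, -4]
OVER     [-4, -4, -4]
MUL      [-4, 16]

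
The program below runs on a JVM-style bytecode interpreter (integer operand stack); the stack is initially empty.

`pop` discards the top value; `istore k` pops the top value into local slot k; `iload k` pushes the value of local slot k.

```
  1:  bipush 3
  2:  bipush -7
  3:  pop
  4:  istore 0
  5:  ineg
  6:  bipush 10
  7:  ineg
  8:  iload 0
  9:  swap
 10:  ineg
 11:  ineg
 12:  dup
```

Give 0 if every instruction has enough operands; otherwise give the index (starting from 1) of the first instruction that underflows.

5

bipush 3  -> 3
bipush -7 -> 3 -7
pop       -> 3
istore 0  -> (empty)
ineg  — needs 1 operand, stack has 0 → underflow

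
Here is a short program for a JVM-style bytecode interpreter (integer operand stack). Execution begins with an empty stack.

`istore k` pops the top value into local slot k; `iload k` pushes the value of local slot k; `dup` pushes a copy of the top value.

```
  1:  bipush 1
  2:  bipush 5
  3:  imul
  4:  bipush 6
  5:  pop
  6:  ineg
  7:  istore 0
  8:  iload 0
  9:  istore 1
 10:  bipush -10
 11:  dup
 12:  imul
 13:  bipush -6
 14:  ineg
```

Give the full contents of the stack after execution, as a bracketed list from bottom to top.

[100, 6]

bipush 1    1
bipush 5    1 5
imul        5
bipush 6    5 6
pop         5
ineg        -5
istore 0    (empty)
iload 0     -5
istore 1    (empty)
bipush -10  -10
dup         -10 -10
imul        100
bipush -6   100 -6
ineg        100 6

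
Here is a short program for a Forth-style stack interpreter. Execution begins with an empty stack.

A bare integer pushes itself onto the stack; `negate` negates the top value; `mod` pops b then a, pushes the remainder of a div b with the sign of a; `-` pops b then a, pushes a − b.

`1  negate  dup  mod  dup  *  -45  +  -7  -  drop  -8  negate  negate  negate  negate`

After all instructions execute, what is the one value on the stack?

1      : [1]
negate : [-1]
dup    : [-1, -1]
mod    : [0]
dup    : [0, 0]
*      : [0]
-45    : [0, -45]
+      : [-45]
-7     : [-45, -7]
-      : [-38]
drop   : []
-8     : [-8]
negate : [8]
negate : [-8]
negate : [8]
negate : [-8]

-8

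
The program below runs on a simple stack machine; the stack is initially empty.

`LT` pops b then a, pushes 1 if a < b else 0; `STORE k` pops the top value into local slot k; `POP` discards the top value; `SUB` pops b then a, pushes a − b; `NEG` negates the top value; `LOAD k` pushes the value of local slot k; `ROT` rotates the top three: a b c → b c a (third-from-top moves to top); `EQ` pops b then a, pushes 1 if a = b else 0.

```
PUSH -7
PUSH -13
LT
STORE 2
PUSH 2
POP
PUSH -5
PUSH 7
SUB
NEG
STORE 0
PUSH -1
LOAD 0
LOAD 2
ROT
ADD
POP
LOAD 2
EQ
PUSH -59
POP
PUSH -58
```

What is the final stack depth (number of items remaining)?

2

PUSH -7   -7
PUSH -13  -7 -13
LT        0
STORE 2   (empty)
PUSH 2    2
POP       (empty)
PUSH -5   -5
PUSH 7    -5 7
SUB       -12
NEG       12
STORE 0   (empty)
PUSH -1   -1
LOAD 0    -1 12
LOAD 2    -1 12 0
ROT       12 0 -1
ADD       12 -1
POP       12
LOAD 2    12 0
EQ        0
PUSH -59  0 -59
POP       0
PUSH -58  0 -58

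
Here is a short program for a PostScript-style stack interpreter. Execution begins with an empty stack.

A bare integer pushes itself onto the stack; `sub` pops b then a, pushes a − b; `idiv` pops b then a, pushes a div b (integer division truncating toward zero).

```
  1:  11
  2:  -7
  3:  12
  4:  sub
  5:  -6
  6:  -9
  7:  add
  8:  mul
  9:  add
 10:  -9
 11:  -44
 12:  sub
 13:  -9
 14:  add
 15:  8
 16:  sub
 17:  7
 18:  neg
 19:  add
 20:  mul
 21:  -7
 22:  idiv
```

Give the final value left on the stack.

-465

11   : [11]
-7   : [11, -7]
12   : [11, -7, 12]
sub  : [11, -19]
-6   : [11, -19, -6]
-9   : [11, -19, -6, -9]
add  : [11, -19, -15]
mul  : [11, 285]
add  : [296]
-9   : [296, -9]
-44  : [296, -9, -44]
sub  : [296, 35]
-9   : [296, 35, -9]
add  : [296, 26]
8    : [296, 26, 8]
sub  : [296, 18]
7    : [296, 18, 7]
neg  : [296, 18, -7]
add  : [296, 11]
mul  : [3256]
-7   : [3256, -7]
idiv : [-465]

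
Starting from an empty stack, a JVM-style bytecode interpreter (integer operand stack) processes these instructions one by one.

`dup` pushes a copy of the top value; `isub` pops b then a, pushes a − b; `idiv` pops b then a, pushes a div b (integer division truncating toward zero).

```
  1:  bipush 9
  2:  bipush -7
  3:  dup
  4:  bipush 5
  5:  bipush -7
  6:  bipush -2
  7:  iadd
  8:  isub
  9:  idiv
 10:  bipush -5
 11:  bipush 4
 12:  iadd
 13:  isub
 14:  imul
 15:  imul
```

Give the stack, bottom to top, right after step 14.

bipush 9  : 9
bipush -7 : 9 -7
dup       : 9 -7 -7
bipush 5  : 9 -7 -7 5
bipush -7 : 9 -7 -7 5 -7
bipush -2 : 9 -7 -7 5 -7 -2
iadd      : 9 -7 -7 5 -9
isub      : 9 -7 -7 14
idiv      : 9 -7 0
bipush -5 : 9 -7 0 -5
bipush 4  : 9 -7 0 -5 4
iadd      : 9 -7 0 -1
isub      : 9 -7 1
imul      : 9 -7

[9, -7]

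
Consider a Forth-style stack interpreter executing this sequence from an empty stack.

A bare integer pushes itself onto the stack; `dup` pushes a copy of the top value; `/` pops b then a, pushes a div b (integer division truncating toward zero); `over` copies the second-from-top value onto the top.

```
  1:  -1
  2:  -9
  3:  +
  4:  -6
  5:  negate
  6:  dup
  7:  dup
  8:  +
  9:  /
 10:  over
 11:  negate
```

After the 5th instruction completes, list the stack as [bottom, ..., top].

-1     : [-1]
-9     : [-1, -9]
+      : [-10]
-6     : [-10, -6]
negate : [-10, 6]

[-10, 6]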